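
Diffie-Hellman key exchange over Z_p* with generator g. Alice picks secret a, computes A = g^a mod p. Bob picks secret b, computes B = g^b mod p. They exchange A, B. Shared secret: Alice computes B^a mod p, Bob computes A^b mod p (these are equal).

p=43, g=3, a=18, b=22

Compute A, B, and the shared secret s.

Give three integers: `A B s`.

A = 3^18 mod 43  (bits of 18 = 10010)
  bit 0 = 1: r = r^2 * 3 mod 43 = 1^2 * 3 = 1*3 = 3
  bit 1 = 0: r = r^2 mod 43 = 3^2 = 9
  bit 2 = 0: r = r^2 mod 43 = 9^2 = 38
  bit 3 = 1: r = r^2 * 3 mod 43 = 38^2 * 3 = 25*3 = 32
  bit 4 = 0: r = r^2 mod 43 = 32^2 = 35
  -> A = 35
B = 3^22 mod 43  (bits of 22 = 10110)
  bit 0 = 1: r = r^2 * 3 mod 43 = 1^2 * 3 = 1*3 = 3
  bit 1 = 0: r = r^2 mod 43 = 3^2 = 9
  bit 2 = 1: r = r^2 * 3 mod 43 = 9^2 * 3 = 38*3 = 28
  bit 3 = 1: r = r^2 * 3 mod 43 = 28^2 * 3 = 10*3 = 30
  bit 4 = 0: r = r^2 mod 43 = 30^2 = 40
  -> B = 40
s = B^a = 40^18 mod 43  (bits of 18 = 10010)
  bit 0 = 1: r = r^2 * 40 mod 43 = 1^2 * 40 = 1*40 = 40
  bit 1 = 0: r = r^2 mod 43 = 40^2 = 9
  bit 2 = 0: r = r^2 mod 43 = 9^2 = 38
  bit 3 = 1: r = r^2 * 40 mod 43 = 38^2 * 40 = 25*40 = 11
  bit 4 = 0: r = r^2 mod 43 = 11^2 = 35
  -> s = B^a = 35

Answer: 35 40 35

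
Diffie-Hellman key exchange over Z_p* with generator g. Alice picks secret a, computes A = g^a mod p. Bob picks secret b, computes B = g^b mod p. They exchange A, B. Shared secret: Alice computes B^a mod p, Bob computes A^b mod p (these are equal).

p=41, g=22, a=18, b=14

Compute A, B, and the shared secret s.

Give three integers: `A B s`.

A = 22^18 mod 41  (bits of 18 = 10010)
  bit 0 = 1: r = r^2 * 22 mod 41 = 1^2 * 22 = 1*22 = 22
  bit 1 = 0: r = r^2 mod 41 = 22^2 = 33
  bit 2 = 0: r = r^2 mod 41 = 33^2 = 23
  bit 3 = 1: r = r^2 * 22 mod 41 = 23^2 * 22 = 37*22 = 35
  bit 4 = 0: r = r^2 mod 41 = 35^2 = 36
  -> A = 36
B = 22^14 mod 41  (bits of 14 = 1110)
  bit 0 = 1: r = r^2 * 22 mod 41 = 1^2 * 22 = 1*22 = 22
  bit 1 = 1: r = r^2 * 22 mod 41 = 22^2 * 22 = 33*22 = 29
  bit 2 = 1: r = r^2 * 22 mod 41 = 29^2 * 22 = 21*22 = 11
  bit 3 = 0: r = r^2 mod 41 = 11^2 = 39
  -> B = 39
s = B^a = 39^18 mod 41  (bits of 18 = 10010)
  bit 0 = 1: r = r^2 * 39 mod 41 = 1^2 * 39 = 1*39 = 39
  bit 1 = 0: r = r^2 mod 41 = 39^2 = 4
  bit 2 = 0: r = r^2 mod 41 = 4^2 = 16
  bit 3 = 1: r = r^2 * 39 mod 41 = 16^2 * 39 = 10*39 = 21
  bit 4 = 0: r = r^2 mod 41 = 21^2 = 31
  -> s = B^a = 31

Answer: 36 39 31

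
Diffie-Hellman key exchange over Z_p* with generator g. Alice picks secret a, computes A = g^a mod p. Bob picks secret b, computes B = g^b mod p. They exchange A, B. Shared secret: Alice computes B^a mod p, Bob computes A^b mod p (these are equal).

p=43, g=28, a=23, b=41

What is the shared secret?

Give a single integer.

Answer: 30

Derivation:
A = 28^23 mod 43  (bits of 23 = 10111)
  bit 0 = 1: r = r^2 * 28 mod 43 = 1^2 * 28 = 1*28 = 28
  bit 1 = 0: r = r^2 mod 43 = 28^2 = 10
  bit 2 = 1: r = r^2 * 28 mod 43 = 10^2 * 28 = 14*28 = 5
  bit 3 = 1: r = r^2 * 28 mod 43 = 5^2 * 28 = 25*28 = 12
  bit 4 = 1: r = r^2 * 28 mod 43 = 12^2 * 28 = 15*28 = 33
  -> A = 33
B = 28^41 mod 43  (bits of 41 = 101001)
  bit 0 = 1: r = r^2 * 28 mod 43 = 1^2 * 28 = 1*28 = 28
  bit 1 = 0: r = r^2 mod 43 = 28^2 = 10
  bit 2 = 1: r = r^2 * 28 mod 43 = 10^2 * 28 = 14*28 = 5
  bit 3 = 0: r = r^2 mod 43 = 5^2 = 25
  bit 4 = 0: r = r^2 mod 43 = 25^2 = 23
  bit 5 = 1: r = r^2 * 28 mod 43 = 23^2 * 28 = 13*28 = 20
  -> B = 20
s = B^a = 20^23 mod 43  (bits of 23 = 10111)
  bit 0 = 1: r = r^2 * 20 mod 43 = 1^2 * 20 = 1*20 = 20
  bit 1 = 0: r = r^2 mod 43 = 20^2 = 13
  bit 2 = 1: r = r^2 * 20 mod 43 = 13^2 * 20 = 40*20 = 26
  bit 3 = 1: r = r^2 * 20 mod 43 = 26^2 * 20 = 31*20 = 18
  bit 4 = 1: r = r^2 * 20 mod 43 = 18^2 * 20 = 23*20 = 30
  -> s = B^a = 30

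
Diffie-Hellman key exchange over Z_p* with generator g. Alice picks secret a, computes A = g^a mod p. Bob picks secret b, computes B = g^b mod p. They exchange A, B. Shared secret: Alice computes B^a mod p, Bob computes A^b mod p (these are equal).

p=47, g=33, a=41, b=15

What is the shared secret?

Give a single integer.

A = 33^41 mod 47  (bits of 41 = 101001)
  bit 0 = 1: r = r^2 * 33 mod 47 = 1^2 * 33 = 1*33 = 33
  bit 1 = 0: r = r^2 mod 47 = 33^2 = 8
  bit 2 = 1: r = r^2 * 33 mod 47 = 8^2 * 33 = 17*33 = 44
  bit 3 = 0: r = r^2 mod 47 = 44^2 = 9
  bit 4 = 0: r = r^2 mod 47 = 9^2 = 34
  bit 5 = 1: r = r^2 * 33 mod 47 = 34^2 * 33 = 28*33 = 31
  -> A = 31
B = 33^15 mod 47  (bits of 15 = 1111)
  bit 0 = 1: r = r^2 * 33 mod 47 = 1^2 * 33 = 1*33 = 33
  bit 1 = 1: r = r^2 * 33 mod 47 = 33^2 * 33 = 8*33 = 29
  bit 2 = 1: r = r^2 * 33 mod 47 = 29^2 * 33 = 42*33 = 23
  bit 3 = 1: r = r^2 * 33 mod 47 = 23^2 * 33 = 12*33 = 20
  -> B = 20
s = B^a = 20^41 mod 47  (bits of 41 = 101001)
  bit 0 = 1: r = r^2 * 20 mod 47 = 1^2 * 20 = 1*20 = 20
  bit 1 = 0: r = r^2 mod 47 = 20^2 = 24
  bit 2 = 1: r = r^2 * 20 mod 47 = 24^2 * 20 = 12*20 = 5
  bit 3 = 0: r = r^2 mod 47 = 5^2 = 25
  bit 4 = 0: r = r^2 mod 47 = 25^2 = 14
  bit 5 = 1: r = r^2 * 20 mod 47 = 14^2 * 20 = 8*20 = 19
  -> s = B^a = 19

Answer: 19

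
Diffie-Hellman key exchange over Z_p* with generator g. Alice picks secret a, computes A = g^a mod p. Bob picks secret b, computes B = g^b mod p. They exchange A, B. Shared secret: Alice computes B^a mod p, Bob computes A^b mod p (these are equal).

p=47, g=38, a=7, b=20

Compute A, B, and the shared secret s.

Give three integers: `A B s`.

Answer: 33 2 34

Derivation:
A = 38^7 mod 47  (bits of 7 = 111)
  bit 0 = 1: r = r^2 * 38 mod 47 = 1^2 * 38 = 1*38 = 38
  bit 1 = 1: r = r^2 * 38 mod 47 = 38^2 * 38 = 34*38 = 23
  bit 2 = 1: r = r^2 * 38 mod 47 = 23^2 * 38 = 12*38 = 33
  -> A = 33
B = 38^20 mod 47  (bits of 20 = 10100)
  bit 0 = 1: r = r^2 * 38 mod 47 = 1^2 * 38 = 1*38 = 38
  bit 1 = 0: r = r^2 mod 47 = 38^2 = 34
  bit 2 = 1: r = r^2 * 38 mod 47 = 34^2 * 38 = 28*38 = 30
  bit 3 = 0: r = r^2 mod 47 = 30^2 = 7
  bit 4 = 0: r = r^2 mod 47 = 7^2 = 2
  -> B = 2
s = B^a = 2^7 mod 47  (bits of 7 = 111)
  bit 0 = 1: r = r^2 * 2 mod 47 = 1^2 * 2 = 1*2 = 2
  bit 1 = 1: r = r^2 * 2 mod 47 = 2^2 * 2 = 4*2 = 8
  bit 2 = 1: r = r^2 * 2 mod 47 = 8^2 * 2 = 17*2 = 34
  -> s = B^a = 34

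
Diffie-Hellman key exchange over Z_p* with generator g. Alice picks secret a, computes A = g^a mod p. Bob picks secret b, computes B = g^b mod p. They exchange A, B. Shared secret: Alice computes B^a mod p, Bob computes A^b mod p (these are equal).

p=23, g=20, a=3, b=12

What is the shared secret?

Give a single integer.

A = 20^3 mod 23  (bits of 3 = 11)
  bit 0 = 1: r = r^2 * 20 mod 23 = 1^2 * 20 = 1*20 = 20
  bit 1 = 1: r = r^2 * 20 mod 23 = 20^2 * 20 = 9*20 = 19
  -> A = 19
B = 20^12 mod 23  (bits of 12 = 1100)
  bit 0 = 1: r = r^2 * 20 mod 23 = 1^2 * 20 = 1*20 = 20
  bit 1 = 1: r = r^2 * 20 mod 23 = 20^2 * 20 = 9*20 = 19
  bit 2 = 0: r = r^2 mod 23 = 19^2 = 16
  bit 3 = 0: r = r^2 mod 23 = 16^2 = 3
  -> B = 3
s = B^a = 3^3 mod 23  (bits of 3 = 11)
  bit 0 = 1: r = r^2 * 3 mod 23 = 1^2 * 3 = 1*3 = 3
  bit 1 = 1: r = r^2 * 3 mod 23 = 3^2 * 3 = 9*3 = 4
  -> s = B^a = 4

Answer: 4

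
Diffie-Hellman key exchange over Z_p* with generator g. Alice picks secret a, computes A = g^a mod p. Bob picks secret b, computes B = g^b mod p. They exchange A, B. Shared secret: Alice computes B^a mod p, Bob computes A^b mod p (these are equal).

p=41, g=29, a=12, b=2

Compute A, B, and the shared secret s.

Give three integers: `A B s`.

A = 29^12 mod 41  (bits of 12 = 1100)
  bit 0 = 1: r = r^2 * 29 mod 41 = 1^2 * 29 = 1*29 = 29
  bit 1 = 1: r = r^2 * 29 mod 41 = 29^2 * 29 = 21*29 = 35
  bit 2 = 0: r = r^2 mod 41 = 35^2 = 36
  bit 3 = 0: r = r^2 mod 41 = 36^2 = 25
  -> A = 25
B = 29^2 mod 41  (bits of 2 = 10)
  bit 0 = 1: r = r^2 * 29 mod 41 = 1^2 * 29 = 1*29 = 29
  bit 1 = 0: r = r^2 mod 41 = 29^2 = 21
  -> B = 21
s = B^a = 21^12 mod 41  (bits of 12 = 1100)
  bit 0 = 1: r = r^2 * 21 mod 41 = 1^2 * 21 = 1*21 = 21
  bit 1 = 1: r = r^2 * 21 mod 41 = 21^2 * 21 = 31*21 = 36
  bit 2 = 0: r = r^2 mod 41 = 36^2 = 25
  bit 3 = 0: r = r^2 mod 41 = 25^2 = 10
  -> s = B^a = 10

Answer: 25 21 10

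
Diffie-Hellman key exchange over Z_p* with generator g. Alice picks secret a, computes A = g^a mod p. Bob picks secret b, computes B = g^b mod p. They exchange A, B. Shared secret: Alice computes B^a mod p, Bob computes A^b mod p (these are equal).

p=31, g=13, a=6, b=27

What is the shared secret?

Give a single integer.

A = 13^6 mod 31  (bits of 6 = 110)
  bit 0 = 1: r = r^2 * 13 mod 31 = 1^2 * 13 = 1*13 = 13
  bit 1 = 1: r = r^2 * 13 mod 31 = 13^2 * 13 = 14*13 = 27
  bit 2 = 0: r = r^2 mod 31 = 27^2 = 16
  -> A = 16
B = 13^27 mod 31  (bits of 27 = 11011)
  bit 0 = 1: r = r^2 * 13 mod 31 = 1^2 * 13 = 1*13 = 13
  bit 1 = 1: r = r^2 * 13 mod 31 = 13^2 * 13 = 14*13 = 27
  bit 2 = 0: r = r^2 mod 31 = 27^2 = 16
  bit 3 = 1: r = r^2 * 13 mod 31 = 16^2 * 13 = 8*13 = 11
  bit 4 = 1: r = r^2 * 13 mod 31 = 11^2 * 13 = 28*13 = 23
  -> B = 23
s = B^a = 23^6 mod 31  (bits of 6 = 110)
  bit 0 = 1: r = r^2 * 23 mod 31 = 1^2 * 23 = 1*23 = 23
  bit 1 = 1: r = r^2 * 23 mod 31 = 23^2 * 23 = 2*23 = 15
  bit 2 = 0: r = r^2 mod 31 = 15^2 = 8
  -> s = B^a = 8

Answer: 8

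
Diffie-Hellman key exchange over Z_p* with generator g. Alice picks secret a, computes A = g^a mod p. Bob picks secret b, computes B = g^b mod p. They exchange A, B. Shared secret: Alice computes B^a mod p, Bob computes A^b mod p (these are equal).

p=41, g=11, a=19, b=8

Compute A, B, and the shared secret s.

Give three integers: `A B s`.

A = 11^19 mod 41  (bits of 19 = 10011)
  bit 0 = 1: r = r^2 * 11 mod 41 = 1^2 * 11 = 1*11 = 11
  bit 1 = 0: r = r^2 mod 41 = 11^2 = 39
  bit 2 = 0: r = r^2 mod 41 = 39^2 = 4
  bit 3 = 1: r = r^2 * 11 mod 41 = 4^2 * 11 = 16*11 = 12
  bit 4 = 1: r = r^2 * 11 mod 41 = 12^2 * 11 = 21*11 = 26
  -> A = 26
B = 11^8 mod 41  (bits of 8 = 1000)
  bit 0 = 1: r = r^2 * 11 mod 41 = 1^2 * 11 = 1*11 = 11
  bit 1 = 0: r = r^2 mod 41 = 11^2 = 39
  bit 2 = 0: r = r^2 mod 41 = 39^2 = 4
  bit 3 = 0: r = r^2 mod 41 = 4^2 = 16
  -> B = 16
s = B^a = 16^19 mod 41  (bits of 19 = 10011)
  bit 0 = 1: r = r^2 * 16 mod 41 = 1^2 * 16 = 1*16 = 16
  bit 1 = 0: r = r^2 mod 41 = 16^2 = 10
  bit 2 = 0: r = r^2 mod 41 = 10^2 = 18
  bit 3 = 1: r = r^2 * 16 mod 41 = 18^2 * 16 = 37*16 = 18
  bit 4 = 1: r = r^2 * 16 mod 41 = 18^2 * 16 = 37*16 = 18
  -> s = B^a = 18

Answer: 26 16 18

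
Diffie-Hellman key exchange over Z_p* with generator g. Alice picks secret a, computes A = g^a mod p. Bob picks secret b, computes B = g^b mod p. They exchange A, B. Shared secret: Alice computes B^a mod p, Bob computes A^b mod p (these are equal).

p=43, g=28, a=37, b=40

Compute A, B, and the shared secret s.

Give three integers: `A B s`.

Answer: 26 13 25

Derivation:
A = 28^37 mod 43  (bits of 37 = 100101)
  bit 0 = 1: r = r^2 * 28 mod 43 = 1^2 * 28 = 1*28 = 28
  bit 1 = 0: r = r^2 mod 43 = 28^2 = 10
  bit 2 = 0: r = r^2 mod 43 = 10^2 = 14
  bit 3 = 1: r = r^2 * 28 mod 43 = 14^2 * 28 = 24*28 = 27
  bit 4 = 0: r = r^2 mod 43 = 27^2 = 41
  bit 5 = 1: r = r^2 * 28 mod 43 = 41^2 * 28 = 4*28 = 26
  -> A = 26
B = 28^40 mod 43  (bits of 40 = 101000)
  bit 0 = 1: r = r^2 * 28 mod 43 = 1^2 * 28 = 1*28 = 28
  bit 1 = 0: r = r^2 mod 43 = 28^2 = 10
  bit 2 = 1: r = r^2 * 28 mod 43 = 10^2 * 28 = 14*28 = 5
  bit 3 = 0: r = r^2 mod 43 = 5^2 = 25
  bit 4 = 0: r = r^2 mod 43 = 25^2 = 23
  bit 5 = 0: r = r^2 mod 43 = 23^2 = 13
  -> B = 13
s = B^a = 13^37 mod 43  (bits of 37 = 100101)
  bit 0 = 1: r = r^2 * 13 mod 43 = 1^2 * 13 = 1*13 = 13
  bit 1 = 0: r = r^2 mod 43 = 13^2 = 40
  bit 2 = 0: r = r^2 mod 43 = 40^2 = 9
  bit 3 = 1: r = r^2 * 13 mod 43 = 9^2 * 13 = 38*13 = 21
  bit 4 = 0: r = r^2 mod 43 = 21^2 = 11
  bit 5 = 1: r = r^2 * 13 mod 43 = 11^2 * 13 = 35*13 = 25
  -> s = B^a = 25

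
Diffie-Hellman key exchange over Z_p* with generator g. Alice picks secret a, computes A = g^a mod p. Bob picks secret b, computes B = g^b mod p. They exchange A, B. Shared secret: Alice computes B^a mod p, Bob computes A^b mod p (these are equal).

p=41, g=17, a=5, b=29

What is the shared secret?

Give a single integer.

Answer: 14

Derivation:
A = 17^5 mod 41  (bits of 5 = 101)
  bit 0 = 1: r = r^2 * 17 mod 41 = 1^2 * 17 = 1*17 = 17
  bit 1 = 0: r = r^2 mod 41 = 17^2 = 2
  bit 2 = 1: r = r^2 * 17 mod 41 = 2^2 * 17 = 4*17 = 27
  -> A = 27
B = 17^29 mod 41  (bits of 29 = 11101)
  bit 0 = 1: r = r^2 * 17 mod 41 = 1^2 * 17 = 1*17 = 17
  bit 1 = 1: r = r^2 * 17 mod 41 = 17^2 * 17 = 2*17 = 34
  bit 2 = 1: r = r^2 * 17 mod 41 = 34^2 * 17 = 8*17 = 13
  bit 3 = 0: r = r^2 mod 41 = 13^2 = 5
  bit 4 = 1: r = r^2 * 17 mod 41 = 5^2 * 17 = 25*17 = 15
  -> B = 15
s = B^a = 15^5 mod 41  (bits of 5 = 101)
  bit 0 = 1: r = r^2 * 15 mod 41 = 1^2 * 15 = 1*15 = 15
  bit 1 = 0: r = r^2 mod 41 = 15^2 = 20
  bit 2 = 1: r = r^2 * 15 mod 41 = 20^2 * 15 = 31*15 = 14
  -> s = B^a = 14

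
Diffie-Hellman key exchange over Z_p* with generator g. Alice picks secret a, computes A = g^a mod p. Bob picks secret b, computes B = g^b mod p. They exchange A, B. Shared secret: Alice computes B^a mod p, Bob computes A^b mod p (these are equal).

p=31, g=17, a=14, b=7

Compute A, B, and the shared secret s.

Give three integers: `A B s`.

Answer: 20 12 18

Derivation:
A = 17^14 mod 31  (bits of 14 = 1110)
  bit 0 = 1: r = r^2 * 17 mod 31 = 1^2 * 17 = 1*17 = 17
  bit 1 = 1: r = r^2 * 17 mod 31 = 17^2 * 17 = 10*17 = 15
  bit 2 = 1: r = r^2 * 17 mod 31 = 15^2 * 17 = 8*17 = 12
  bit 3 = 0: r = r^2 mod 31 = 12^2 = 20
  -> A = 20
B = 17^7 mod 31  (bits of 7 = 111)
  bit 0 = 1: r = r^2 * 17 mod 31 = 1^2 * 17 = 1*17 = 17
  bit 1 = 1: r = r^2 * 17 mod 31 = 17^2 * 17 = 10*17 = 15
  bit 2 = 1: r = r^2 * 17 mod 31 = 15^2 * 17 = 8*17 = 12
  -> B = 12
s = B^a = 12^14 mod 31  (bits of 14 = 1110)
  bit 0 = 1: r = r^2 * 12 mod 31 = 1^2 * 12 = 1*12 = 12
  bit 1 = 1: r = r^2 * 12 mod 31 = 12^2 * 12 = 20*12 = 23
  bit 2 = 1: r = r^2 * 12 mod 31 = 23^2 * 12 = 2*12 = 24
  bit 3 = 0: r = r^2 mod 31 = 24^2 = 18
  -> s = B^a = 18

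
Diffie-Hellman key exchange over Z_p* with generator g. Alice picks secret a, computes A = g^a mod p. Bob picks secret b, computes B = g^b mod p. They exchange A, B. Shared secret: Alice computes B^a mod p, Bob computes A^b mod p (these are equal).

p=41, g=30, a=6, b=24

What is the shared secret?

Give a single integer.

A = 30^6 mod 41  (bits of 6 = 110)
  bit 0 = 1: r = r^2 * 30 mod 41 = 1^2 * 30 = 1*30 = 30
  bit 1 = 1: r = r^2 * 30 mod 41 = 30^2 * 30 = 39*30 = 22
  bit 2 = 0: r = r^2 mod 41 = 22^2 = 33
  -> A = 33
B = 30^24 mod 41  (bits of 24 = 11000)
  bit 0 = 1: r = r^2 * 30 mod 41 = 1^2 * 30 = 1*30 = 30
  bit 1 = 1: r = r^2 * 30 mod 41 = 30^2 * 30 = 39*30 = 22
  bit 2 = 0: r = r^2 mod 41 = 22^2 = 33
  bit 3 = 0: r = r^2 mod 41 = 33^2 = 23
  bit 4 = 0: r = r^2 mod 41 = 23^2 = 37
  -> B = 37
s = B^a = 37^6 mod 41  (bits of 6 = 110)
  bit 0 = 1: r = r^2 * 37 mod 41 = 1^2 * 37 = 1*37 = 37
  bit 1 = 1: r = r^2 * 37 mod 41 = 37^2 * 37 = 16*37 = 18
  bit 2 = 0: r = r^2 mod 41 = 18^2 = 37
  -> s = B^a = 37

Answer: 37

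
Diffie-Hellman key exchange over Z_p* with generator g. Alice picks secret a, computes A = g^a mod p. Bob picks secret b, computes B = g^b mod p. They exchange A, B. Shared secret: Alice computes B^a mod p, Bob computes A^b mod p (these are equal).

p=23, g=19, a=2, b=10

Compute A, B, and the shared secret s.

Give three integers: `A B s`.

A = 19^2 mod 23  (bits of 2 = 10)
  bit 0 = 1: r = r^2 * 19 mod 23 = 1^2 * 19 = 1*19 = 19
  bit 1 = 0: r = r^2 mod 23 = 19^2 = 16
  -> A = 16
B = 19^10 mod 23  (bits of 10 = 1010)
  bit 0 = 1: r = r^2 * 19 mod 23 = 1^2 * 19 = 1*19 = 19
  bit 1 = 0: r = r^2 mod 23 = 19^2 = 16
  bit 2 = 1: r = r^2 * 19 mod 23 = 16^2 * 19 = 3*19 = 11
  bit 3 = 0: r = r^2 mod 23 = 11^2 = 6
  -> B = 6
s = B^a = 6^2 mod 23  (bits of 2 = 10)
  bit 0 = 1: r = r^2 * 6 mod 23 = 1^2 * 6 = 1*6 = 6
  bit 1 = 0: r = r^2 mod 23 = 6^2 = 13
  -> s = B^a = 13

Answer: 16 6 13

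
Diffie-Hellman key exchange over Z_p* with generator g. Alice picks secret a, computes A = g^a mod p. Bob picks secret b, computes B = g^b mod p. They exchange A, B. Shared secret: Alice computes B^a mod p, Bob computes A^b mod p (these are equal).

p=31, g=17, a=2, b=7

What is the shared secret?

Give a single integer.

A = 17^2 mod 31  (bits of 2 = 10)
  bit 0 = 1: r = r^2 * 17 mod 31 = 1^2 * 17 = 1*17 = 17
  bit 1 = 0: r = r^2 mod 31 = 17^2 = 10
  -> A = 10
B = 17^7 mod 31  (bits of 7 = 111)
  bit 0 = 1: r = r^2 * 17 mod 31 = 1^2 * 17 = 1*17 = 17
  bit 1 = 1: r = r^2 * 17 mod 31 = 17^2 * 17 = 10*17 = 15
  bit 2 = 1: r = r^2 * 17 mod 31 = 15^2 * 17 = 8*17 = 12
  -> B = 12
s = B^a = 12^2 mod 31  (bits of 2 = 10)
  bit 0 = 1: r = r^2 * 12 mod 31 = 1^2 * 12 = 1*12 = 12
  bit 1 = 0: r = r^2 mod 31 = 12^2 = 20
  -> s = B^a = 20

Answer: 20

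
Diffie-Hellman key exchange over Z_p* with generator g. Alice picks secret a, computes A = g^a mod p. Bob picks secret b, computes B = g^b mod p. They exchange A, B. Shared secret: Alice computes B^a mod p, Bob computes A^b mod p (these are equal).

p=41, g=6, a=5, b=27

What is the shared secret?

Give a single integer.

A = 6^5 mod 41  (bits of 5 = 101)
  bit 0 = 1: r = r^2 * 6 mod 41 = 1^2 * 6 = 1*6 = 6
  bit 1 = 0: r = r^2 mod 41 = 6^2 = 36
  bit 2 = 1: r = r^2 * 6 mod 41 = 36^2 * 6 = 25*6 = 27
  -> A = 27
B = 6^27 mod 41  (bits of 27 = 11011)
  bit 0 = 1: r = r^2 * 6 mod 41 = 1^2 * 6 = 1*6 = 6
  bit 1 = 1: r = r^2 * 6 mod 41 = 6^2 * 6 = 36*6 = 11
  bit 2 = 0: r = r^2 mod 41 = 11^2 = 39
  bit 3 = 1: r = r^2 * 6 mod 41 = 39^2 * 6 = 4*6 = 24
  bit 4 = 1: r = r^2 * 6 mod 41 = 24^2 * 6 = 2*6 = 12
  -> B = 12
s = B^a = 12^5 mod 41  (bits of 5 = 101)
  bit 0 = 1: r = r^2 * 12 mod 41 = 1^2 * 12 = 1*12 = 12
  bit 1 = 0: r = r^2 mod 41 = 12^2 = 21
  bit 2 = 1: r = r^2 * 12 mod 41 = 21^2 * 12 = 31*12 = 3
  -> s = B^a = 3

Answer: 3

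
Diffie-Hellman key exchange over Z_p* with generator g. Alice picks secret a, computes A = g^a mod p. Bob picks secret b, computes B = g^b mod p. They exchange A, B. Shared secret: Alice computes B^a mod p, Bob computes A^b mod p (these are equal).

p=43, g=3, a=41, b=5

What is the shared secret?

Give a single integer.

Answer: 20

Derivation:
A = 3^41 mod 43  (bits of 41 = 101001)
  bit 0 = 1: r = r^2 * 3 mod 43 = 1^2 * 3 = 1*3 = 3
  bit 1 = 0: r = r^2 mod 43 = 3^2 = 9
  bit 2 = 1: r = r^2 * 3 mod 43 = 9^2 * 3 = 38*3 = 28
  bit 3 = 0: r = r^2 mod 43 = 28^2 = 10
  bit 4 = 0: r = r^2 mod 43 = 10^2 = 14
  bit 5 = 1: r = r^2 * 3 mod 43 = 14^2 * 3 = 24*3 = 29
  -> A = 29
B = 3^5 mod 43  (bits of 5 = 101)
  bit 0 = 1: r = r^2 * 3 mod 43 = 1^2 * 3 = 1*3 = 3
  bit 1 = 0: r = r^2 mod 43 = 3^2 = 9
  bit 2 = 1: r = r^2 * 3 mod 43 = 9^2 * 3 = 38*3 = 28
  -> B = 28
s = B^a = 28^41 mod 43  (bits of 41 = 101001)
  bit 0 = 1: r = r^2 * 28 mod 43 = 1^2 * 28 = 1*28 = 28
  bit 1 = 0: r = r^2 mod 43 = 28^2 = 10
  bit 2 = 1: r = r^2 * 28 mod 43 = 10^2 * 28 = 14*28 = 5
  bit 3 = 0: r = r^2 mod 43 = 5^2 = 25
  bit 4 = 0: r = r^2 mod 43 = 25^2 = 23
  bit 5 = 1: r = r^2 * 28 mod 43 = 23^2 * 28 = 13*28 = 20
  -> s = B^a = 20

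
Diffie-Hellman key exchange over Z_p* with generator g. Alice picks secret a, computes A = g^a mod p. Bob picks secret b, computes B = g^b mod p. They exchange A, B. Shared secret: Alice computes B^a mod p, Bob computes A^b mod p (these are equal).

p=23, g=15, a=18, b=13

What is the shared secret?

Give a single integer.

Answer: 6

Derivation:
A = 15^18 mod 23  (bits of 18 = 10010)
  bit 0 = 1: r = r^2 * 15 mod 23 = 1^2 * 15 = 1*15 = 15
  bit 1 = 0: r = r^2 mod 23 = 15^2 = 18
  bit 2 = 0: r = r^2 mod 23 = 18^2 = 2
  bit 3 = 1: r = r^2 * 15 mod 23 = 2^2 * 15 = 4*15 = 14
  bit 4 = 0: r = r^2 mod 23 = 14^2 = 12
  -> A = 12
B = 15^13 mod 23  (bits of 13 = 1101)
  bit 0 = 1: r = r^2 * 15 mod 23 = 1^2 * 15 = 1*15 = 15
  bit 1 = 1: r = r^2 * 15 mod 23 = 15^2 * 15 = 18*15 = 17
  bit 2 = 0: r = r^2 mod 23 = 17^2 = 13
  bit 3 = 1: r = r^2 * 15 mod 23 = 13^2 * 15 = 8*15 = 5
  -> B = 5
s = B^a = 5^18 mod 23  (bits of 18 = 10010)
  bit 0 = 1: r = r^2 * 5 mod 23 = 1^2 * 5 = 1*5 = 5
  bit 1 = 0: r = r^2 mod 23 = 5^2 = 2
  bit 2 = 0: r = r^2 mod 23 = 2^2 = 4
  bit 3 = 1: r = r^2 * 5 mod 23 = 4^2 * 5 = 16*5 = 11
  bit 4 = 0: r = r^2 mod 23 = 11^2 = 6
  -> s = B^a = 6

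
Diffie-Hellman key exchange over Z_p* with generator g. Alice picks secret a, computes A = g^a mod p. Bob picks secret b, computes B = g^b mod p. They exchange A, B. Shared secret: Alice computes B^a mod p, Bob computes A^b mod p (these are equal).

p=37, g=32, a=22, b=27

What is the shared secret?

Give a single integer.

A = 32^22 mod 37  (bits of 22 = 10110)
  bit 0 = 1: r = r^2 * 32 mod 37 = 1^2 * 32 = 1*32 = 32
  bit 1 = 0: r = r^2 mod 37 = 32^2 = 25
  bit 2 = 1: r = r^2 * 32 mod 37 = 25^2 * 32 = 33*32 = 20
  bit 3 = 1: r = r^2 * 32 mod 37 = 20^2 * 32 = 30*32 = 35
  bit 4 = 0: r = r^2 mod 37 = 35^2 = 4
  -> A = 4
B = 32^27 mod 37  (bits of 27 = 11011)
  bit 0 = 1: r = r^2 * 32 mod 37 = 1^2 * 32 = 1*32 = 32
  bit 1 = 1: r = r^2 * 32 mod 37 = 32^2 * 32 = 25*32 = 23
  bit 2 = 0: r = r^2 mod 37 = 23^2 = 11
  bit 3 = 1: r = r^2 * 32 mod 37 = 11^2 * 32 = 10*32 = 24
  bit 4 = 1: r = r^2 * 32 mod 37 = 24^2 * 32 = 21*32 = 6
  -> B = 6
s = B^a = 6^22 mod 37  (bits of 22 = 10110)
  bit 0 = 1: r = r^2 * 6 mod 37 = 1^2 * 6 = 1*6 = 6
  bit 1 = 0: r = r^2 mod 37 = 6^2 = 36
  bit 2 = 1: r = r^2 * 6 mod 37 = 36^2 * 6 = 1*6 = 6
  bit 3 = 1: r = r^2 * 6 mod 37 = 6^2 * 6 = 36*6 = 31
  bit 4 = 0: r = r^2 mod 37 = 31^2 = 36
  -> s = B^a = 36

Answer: 36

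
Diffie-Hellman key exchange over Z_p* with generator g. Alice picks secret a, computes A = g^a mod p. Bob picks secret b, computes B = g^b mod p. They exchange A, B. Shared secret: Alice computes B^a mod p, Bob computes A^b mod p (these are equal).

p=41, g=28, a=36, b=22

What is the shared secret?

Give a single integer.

Answer: 37

Derivation:
A = 28^36 mod 41  (bits of 36 = 100100)
  bit 0 = 1: r = r^2 * 28 mod 41 = 1^2 * 28 = 1*28 = 28
  bit 1 = 0: r = r^2 mod 41 = 28^2 = 5
  bit 2 = 0: r = r^2 mod 41 = 5^2 = 25
  bit 3 = 1: r = r^2 * 28 mod 41 = 25^2 * 28 = 10*28 = 34
  bit 4 = 0: r = r^2 mod 41 = 34^2 = 8
  bit 5 = 0: r = r^2 mod 41 = 8^2 = 23
  -> A = 23
B = 28^22 mod 41  (bits of 22 = 10110)
  bit 0 = 1: r = r^2 * 28 mod 41 = 1^2 * 28 = 1*28 = 28
  bit 1 = 0: r = r^2 mod 41 = 28^2 = 5
  bit 2 = 1: r = r^2 * 28 mod 41 = 5^2 * 28 = 25*28 = 3
  bit 3 = 1: r = r^2 * 28 mod 41 = 3^2 * 28 = 9*28 = 6
  bit 4 = 0: r = r^2 mod 41 = 6^2 = 36
  -> B = 36
s = B^a = 36^36 mod 41  (bits of 36 = 100100)
  bit 0 = 1: r = r^2 * 36 mod 41 = 1^2 * 36 = 1*36 = 36
  bit 1 = 0: r = r^2 mod 41 = 36^2 = 25
  bit 2 = 0: r = r^2 mod 41 = 25^2 = 10
  bit 3 = 1: r = r^2 * 36 mod 41 = 10^2 * 36 = 18*36 = 33
  bit 4 = 0: r = r^2 mod 41 = 33^2 = 23
  bit 5 = 0: r = r^2 mod 41 = 23^2 = 37
  -> s = B^a = 37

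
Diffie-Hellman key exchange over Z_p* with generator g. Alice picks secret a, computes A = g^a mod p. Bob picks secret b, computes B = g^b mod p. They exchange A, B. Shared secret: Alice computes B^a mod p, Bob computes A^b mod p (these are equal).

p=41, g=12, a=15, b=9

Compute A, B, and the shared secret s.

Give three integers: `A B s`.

Answer: 27 11 27

Derivation:
A = 12^15 mod 41  (bits of 15 = 1111)
  bit 0 = 1: r = r^2 * 12 mod 41 = 1^2 * 12 = 1*12 = 12
  bit 1 = 1: r = r^2 * 12 mod 41 = 12^2 * 12 = 21*12 = 6
  bit 2 = 1: r = r^2 * 12 mod 41 = 6^2 * 12 = 36*12 = 22
  bit 3 = 1: r = r^2 * 12 mod 41 = 22^2 * 12 = 33*12 = 27
  -> A = 27
B = 12^9 mod 41  (bits of 9 = 1001)
  bit 0 = 1: r = r^2 * 12 mod 41 = 1^2 * 12 = 1*12 = 12
  bit 1 = 0: r = r^2 mod 41 = 12^2 = 21
  bit 2 = 0: r = r^2 mod 41 = 21^2 = 31
  bit 3 = 1: r = r^2 * 12 mod 41 = 31^2 * 12 = 18*12 = 11
  -> B = 11
s = B^a = 11^15 mod 41  (bits of 15 = 1111)
  bit 0 = 1: r = r^2 * 11 mod 41 = 1^2 * 11 = 1*11 = 11
  bit 1 = 1: r = r^2 * 11 mod 41 = 11^2 * 11 = 39*11 = 19
  bit 2 = 1: r = r^2 * 11 mod 41 = 19^2 * 11 = 33*11 = 35
  bit 3 = 1: r = r^2 * 11 mod 41 = 35^2 * 11 = 36*11 = 27
  -> s = B^a = 27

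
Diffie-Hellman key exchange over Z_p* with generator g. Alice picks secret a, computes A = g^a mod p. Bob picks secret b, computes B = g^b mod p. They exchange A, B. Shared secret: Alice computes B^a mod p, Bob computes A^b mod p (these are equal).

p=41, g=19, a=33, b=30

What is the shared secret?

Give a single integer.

A = 19^33 mod 41  (bits of 33 = 100001)
  bit 0 = 1: r = r^2 * 19 mod 41 = 1^2 * 19 = 1*19 = 19
  bit 1 = 0: r = r^2 mod 41 = 19^2 = 33
  bit 2 = 0: r = r^2 mod 41 = 33^2 = 23
  bit 3 = 0: r = r^2 mod 41 = 23^2 = 37
  bit 4 = 0: r = r^2 mod 41 = 37^2 = 16
  bit 5 = 1: r = r^2 * 19 mod 41 = 16^2 * 19 = 10*19 = 26
  -> A = 26
B = 19^30 mod 41  (bits of 30 = 11110)
  bit 0 = 1: r = r^2 * 19 mod 41 = 1^2 * 19 = 1*19 = 19
  bit 1 = 1: r = r^2 * 19 mod 41 = 19^2 * 19 = 33*19 = 12
  bit 2 = 1: r = r^2 * 19 mod 41 = 12^2 * 19 = 21*19 = 30
  bit 3 = 1: r = r^2 * 19 mod 41 = 30^2 * 19 = 39*19 = 3
  bit 4 = 0: r = r^2 mod 41 = 3^2 = 9
  -> B = 9
s = B^a = 9^33 mod 41  (bits of 33 = 100001)
  bit 0 = 1: r = r^2 * 9 mod 41 = 1^2 * 9 = 1*9 = 9
  bit 1 = 0: r = r^2 mod 41 = 9^2 = 40
  bit 2 = 0: r = r^2 mod 41 = 40^2 = 1
  bit 3 = 0: r = r^2 mod 41 = 1^2 = 1
  bit 4 = 0: r = r^2 mod 41 = 1^2 = 1
  bit 5 = 1: r = r^2 * 9 mod 41 = 1^2 * 9 = 1*9 = 9
  -> s = B^a = 9

Answer: 9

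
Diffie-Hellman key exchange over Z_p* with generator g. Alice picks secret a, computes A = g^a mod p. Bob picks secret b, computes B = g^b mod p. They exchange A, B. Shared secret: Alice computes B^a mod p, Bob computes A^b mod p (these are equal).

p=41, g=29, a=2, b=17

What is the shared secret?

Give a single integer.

A = 29^2 mod 41  (bits of 2 = 10)
  bit 0 = 1: r = r^2 * 29 mod 41 = 1^2 * 29 = 1*29 = 29
  bit 1 = 0: r = r^2 mod 41 = 29^2 = 21
  -> A = 21
B = 29^17 mod 41  (bits of 17 = 10001)
  bit 0 = 1: r = r^2 * 29 mod 41 = 1^2 * 29 = 1*29 = 29
  bit 1 = 0: r = r^2 mod 41 = 29^2 = 21
  bit 2 = 0: r = r^2 mod 41 = 21^2 = 31
  bit 3 = 0: r = r^2 mod 41 = 31^2 = 18
  bit 4 = 1: r = r^2 * 29 mod 41 = 18^2 * 29 = 37*29 = 7
  -> B = 7
s = B^a = 7^2 mod 41  (bits of 2 = 10)
  bit 0 = 1: r = r^2 * 7 mod 41 = 1^2 * 7 = 1*7 = 7
  bit 1 = 0: r = r^2 mod 41 = 7^2 = 8
  -> s = B^a = 8

Answer: 8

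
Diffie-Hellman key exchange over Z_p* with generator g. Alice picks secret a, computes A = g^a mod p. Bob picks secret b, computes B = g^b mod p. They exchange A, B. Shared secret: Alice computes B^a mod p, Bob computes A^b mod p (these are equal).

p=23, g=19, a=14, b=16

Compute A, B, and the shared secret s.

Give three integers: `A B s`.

A = 19^14 mod 23  (bits of 14 = 1110)
  bit 0 = 1: r = r^2 * 19 mod 23 = 1^2 * 19 = 1*19 = 19
  bit 1 = 1: r = r^2 * 19 mod 23 = 19^2 * 19 = 16*19 = 5
  bit 2 = 1: r = r^2 * 19 mod 23 = 5^2 * 19 = 2*19 = 15
  bit 3 = 0: r = r^2 mod 23 = 15^2 = 18
  -> A = 18
B = 19^16 mod 23  (bits of 16 = 10000)
  bit 0 = 1: r = r^2 * 19 mod 23 = 1^2 * 19 = 1*19 = 19
  bit 1 = 0: r = r^2 mod 23 = 19^2 = 16
  bit 2 = 0: r = r^2 mod 23 = 16^2 = 3
  bit 3 = 0: r = r^2 mod 23 = 3^2 = 9
  bit 4 = 0: r = r^2 mod 23 = 9^2 = 12
  -> B = 12
s = B^a = 12^14 mod 23  (bits of 14 = 1110)
  bit 0 = 1: r = r^2 * 12 mod 23 = 1^2 * 12 = 1*12 = 12
  bit 1 = 1: r = r^2 * 12 mod 23 = 12^2 * 12 = 6*12 = 3
  bit 2 = 1: r = r^2 * 12 mod 23 = 3^2 * 12 = 9*12 = 16
  bit 3 = 0: r = r^2 mod 23 = 16^2 = 3
  -> s = B^a = 3

Answer: 18 12 3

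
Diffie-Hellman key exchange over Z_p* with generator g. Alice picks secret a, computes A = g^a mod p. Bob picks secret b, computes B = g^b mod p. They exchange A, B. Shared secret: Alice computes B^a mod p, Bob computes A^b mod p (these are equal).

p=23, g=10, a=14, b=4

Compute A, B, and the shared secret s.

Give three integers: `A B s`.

Answer: 12 18 13

Derivation:
A = 10^14 mod 23  (bits of 14 = 1110)
  bit 0 = 1: r = r^2 * 10 mod 23 = 1^2 * 10 = 1*10 = 10
  bit 1 = 1: r = r^2 * 10 mod 23 = 10^2 * 10 = 8*10 = 11
  bit 2 = 1: r = r^2 * 10 mod 23 = 11^2 * 10 = 6*10 = 14
  bit 3 = 0: r = r^2 mod 23 = 14^2 = 12
  -> A = 12
B = 10^4 mod 23  (bits of 4 = 100)
  bit 0 = 1: r = r^2 * 10 mod 23 = 1^2 * 10 = 1*10 = 10
  bit 1 = 0: r = r^2 mod 23 = 10^2 = 8
  bit 2 = 0: r = r^2 mod 23 = 8^2 = 18
  -> B = 18
s = B^a = 18^14 mod 23  (bits of 14 = 1110)
  bit 0 = 1: r = r^2 * 18 mod 23 = 1^2 * 18 = 1*18 = 18
  bit 1 = 1: r = r^2 * 18 mod 23 = 18^2 * 18 = 2*18 = 13
  bit 2 = 1: r = r^2 * 18 mod 23 = 13^2 * 18 = 8*18 = 6
  bit 3 = 0: r = r^2 mod 23 = 6^2 = 13
  -> s = B^a = 13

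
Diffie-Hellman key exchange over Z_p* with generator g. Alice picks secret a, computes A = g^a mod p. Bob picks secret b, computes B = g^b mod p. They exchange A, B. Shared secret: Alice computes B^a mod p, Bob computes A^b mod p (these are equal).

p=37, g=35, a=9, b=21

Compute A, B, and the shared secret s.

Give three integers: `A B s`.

A = 35^9 mod 37  (bits of 9 = 1001)
  bit 0 = 1: r = r^2 * 35 mod 37 = 1^2 * 35 = 1*35 = 35
  bit 1 = 0: r = r^2 mod 37 = 35^2 = 4
  bit 2 = 0: r = r^2 mod 37 = 4^2 = 16
  bit 3 = 1: r = r^2 * 35 mod 37 = 16^2 * 35 = 34*35 = 6
  -> A = 6
B = 35^21 mod 37  (bits of 21 = 10101)
  bit 0 = 1: r = r^2 * 35 mod 37 = 1^2 * 35 = 1*35 = 35
  bit 1 = 0: r = r^2 mod 37 = 35^2 = 4
  bit 2 = 1: r = r^2 * 35 mod 37 = 4^2 * 35 = 16*35 = 5
  bit 3 = 0: r = r^2 mod 37 = 5^2 = 25
  bit 4 = 1: r = r^2 * 35 mod 37 = 25^2 * 35 = 33*35 = 8
  -> B = 8
s = B^a = 8^9 mod 37  (bits of 9 = 1001)
  bit 0 = 1: r = r^2 * 8 mod 37 = 1^2 * 8 = 1*8 = 8
  bit 1 = 0: r = r^2 mod 37 = 8^2 = 27
  bit 2 = 0: r = r^2 mod 37 = 27^2 = 26
  bit 3 = 1: r = r^2 * 8 mod 37 = 26^2 * 8 = 10*8 = 6
  -> s = B^a = 6

Answer: 6 8 6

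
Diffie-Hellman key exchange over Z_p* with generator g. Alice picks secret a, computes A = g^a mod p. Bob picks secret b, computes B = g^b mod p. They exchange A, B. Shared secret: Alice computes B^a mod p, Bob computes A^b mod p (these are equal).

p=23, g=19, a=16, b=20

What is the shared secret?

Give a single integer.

Answer: 4

Derivation:
A = 19^16 mod 23  (bits of 16 = 10000)
  bit 0 = 1: r = r^2 * 19 mod 23 = 1^2 * 19 = 1*19 = 19
  bit 1 = 0: r = r^2 mod 23 = 19^2 = 16
  bit 2 = 0: r = r^2 mod 23 = 16^2 = 3
  bit 3 = 0: r = r^2 mod 23 = 3^2 = 9
  bit 4 = 0: r = r^2 mod 23 = 9^2 = 12
  -> A = 12
B = 19^20 mod 23  (bits of 20 = 10100)
  bit 0 = 1: r = r^2 * 19 mod 23 = 1^2 * 19 = 1*19 = 19
  bit 1 = 0: r = r^2 mod 23 = 19^2 = 16
  bit 2 = 1: r = r^2 * 19 mod 23 = 16^2 * 19 = 3*19 = 11
  bit 3 = 0: r = r^2 mod 23 = 11^2 = 6
  bit 4 = 0: r = r^2 mod 23 = 6^2 = 13
  -> B = 13
s = B^a = 13^16 mod 23  (bits of 16 = 10000)
  bit 0 = 1: r = r^2 * 13 mod 23 = 1^2 * 13 = 1*13 = 13
  bit 1 = 0: r = r^2 mod 23 = 13^2 = 8
  bit 2 = 0: r = r^2 mod 23 = 8^2 = 18
  bit 3 = 0: r = r^2 mod 23 = 18^2 = 2
  bit 4 = 0: r = r^2 mod 23 = 2^2 = 4
  -> s = B^a = 4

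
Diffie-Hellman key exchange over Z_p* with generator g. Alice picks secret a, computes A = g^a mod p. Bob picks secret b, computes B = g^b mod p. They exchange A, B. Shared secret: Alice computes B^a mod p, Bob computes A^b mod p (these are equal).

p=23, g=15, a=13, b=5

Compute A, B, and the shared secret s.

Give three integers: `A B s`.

Answer: 5 7 20

Derivation:
A = 15^13 mod 23  (bits of 13 = 1101)
  bit 0 = 1: r = r^2 * 15 mod 23 = 1^2 * 15 = 1*15 = 15
  bit 1 = 1: r = r^2 * 15 mod 23 = 15^2 * 15 = 18*15 = 17
  bit 2 = 0: r = r^2 mod 23 = 17^2 = 13
  bit 3 = 1: r = r^2 * 15 mod 23 = 13^2 * 15 = 8*15 = 5
  -> A = 5
B = 15^5 mod 23  (bits of 5 = 101)
  bit 0 = 1: r = r^2 * 15 mod 23 = 1^2 * 15 = 1*15 = 15
  bit 1 = 0: r = r^2 mod 23 = 15^2 = 18
  bit 2 = 1: r = r^2 * 15 mod 23 = 18^2 * 15 = 2*15 = 7
  -> B = 7
s = B^a = 7^13 mod 23  (bits of 13 = 1101)
  bit 0 = 1: r = r^2 * 7 mod 23 = 1^2 * 7 = 1*7 = 7
  bit 1 = 1: r = r^2 * 7 mod 23 = 7^2 * 7 = 3*7 = 21
  bit 2 = 0: r = r^2 mod 23 = 21^2 = 4
  bit 3 = 1: r = r^2 * 7 mod 23 = 4^2 * 7 = 16*7 = 20
  -> s = B^a = 20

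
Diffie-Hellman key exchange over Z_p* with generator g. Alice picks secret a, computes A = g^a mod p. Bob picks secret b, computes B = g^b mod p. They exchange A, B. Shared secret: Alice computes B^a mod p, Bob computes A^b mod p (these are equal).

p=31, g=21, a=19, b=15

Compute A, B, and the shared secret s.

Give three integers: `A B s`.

Answer: 13 30 30

Derivation:
A = 21^19 mod 31  (bits of 19 = 10011)
  bit 0 = 1: r = r^2 * 21 mod 31 = 1^2 * 21 = 1*21 = 21
  bit 1 = 0: r = r^2 mod 31 = 21^2 = 7
  bit 2 = 0: r = r^2 mod 31 = 7^2 = 18
  bit 3 = 1: r = r^2 * 21 mod 31 = 18^2 * 21 = 14*21 = 15
  bit 4 = 1: r = r^2 * 21 mod 31 = 15^2 * 21 = 8*21 = 13
  -> A = 13
B = 21^15 mod 31  (bits of 15 = 1111)
  bit 0 = 1: r = r^2 * 21 mod 31 = 1^2 * 21 = 1*21 = 21
  bit 1 = 1: r = r^2 * 21 mod 31 = 21^2 * 21 = 7*21 = 23
  bit 2 = 1: r = r^2 * 21 mod 31 = 23^2 * 21 = 2*21 = 11
  bit 3 = 1: r = r^2 * 21 mod 31 = 11^2 * 21 = 28*21 = 30
  -> B = 30
s = B^a = 30^19 mod 31  (bits of 19 = 10011)
  bit 0 = 1: r = r^2 * 30 mod 31 = 1^2 * 30 = 1*30 = 30
  bit 1 = 0: r = r^2 mod 31 = 30^2 = 1
  bit 2 = 0: r = r^2 mod 31 = 1^2 = 1
  bit 3 = 1: r = r^2 * 30 mod 31 = 1^2 * 30 = 1*30 = 30
  bit 4 = 1: r = r^2 * 30 mod 31 = 30^2 * 30 = 1*30 = 30
  -> s = B^a = 30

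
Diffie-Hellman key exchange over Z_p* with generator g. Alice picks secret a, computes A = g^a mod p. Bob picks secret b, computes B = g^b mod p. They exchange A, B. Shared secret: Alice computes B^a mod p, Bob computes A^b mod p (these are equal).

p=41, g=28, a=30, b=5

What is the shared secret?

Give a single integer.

Answer: 32

Derivation:
A = 28^30 mod 41  (bits of 30 = 11110)
  bit 0 = 1: r = r^2 * 28 mod 41 = 1^2 * 28 = 1*28 = 28
  bit 1 = 1: r = r^2 * 28 mod 41 = 28^2 * 28 = 5*28 = 17
  bit 2 = 1: r = r^2 * 28 mod 41 = 17^2 * 28 = 2*28 = 15
  bit 3 = 1: r = r^2 * 28 mod 41 = 15^2 * 28 = 20*28 = 27
  bit 4 = 0: r = r^2 mod 41 = 27^2 = 32
  -> A = 32
B = 28^5 mod 41  (bits of 5 = 101)
  bit 0 = 1: r = r^2 * 28 mod 41 = 1^2 * 28 = 1*28 = 28
  bit 1 = 0: r = r^2 mod 41 = 28^2 = 5
  bit 2 = 1: r = r^2 * 28 mod 41 = 5^2 * 28 = 25*28 = 3
  -> B = 3
s = B^a = 3^30 mod 41  (bits of 30 = 11110)
  bit 0 = 1: r = r^2 * 3 mod 41 = 1^2 * 3 = 1*3 = 3
  bit 1 = 1: r = r^2 * 3 mod 41 = 3^2 * 3 = 9*3 = 27
  bit 2 = 1: r = r^2 * 3 mod 41 = 27^2 * 3 = 32*3 = 14
  bit 3 = 1: r = r^2 * 3 mod 41 = 14^2 * 3 = 32*3 = 14
  bit 4 = 0: r = r^2 mod 41 = 14^2 = 32
  -> s = B^a = 32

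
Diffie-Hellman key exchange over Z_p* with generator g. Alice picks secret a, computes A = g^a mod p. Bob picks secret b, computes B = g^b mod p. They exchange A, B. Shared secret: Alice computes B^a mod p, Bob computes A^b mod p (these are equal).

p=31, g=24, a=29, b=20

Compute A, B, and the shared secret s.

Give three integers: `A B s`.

Answer: 22 5 25

Derivation:
A = 24^29 mod 31  (bits of 29 = 11101)
  bit 0 = 1: r = r^2 * 24 mod 31 = 1^2 * 24 = 1*24 = 24
  bit 1 = 1: r = r^2 * 24 mod 31 = 24^2 * 24 = 18*24 = 29
  bit 2 = 1: r = r^2 * 24 mod 31 = 29^2 * 24 = 4*24 = 3
  bit 3 = 0: r = r^2 mod 31 = 3^2 = 9
  bit 4 = 1: r = r^2 * 24 mod 31 = 9^2 * 24 = 19*24 = 22
  -> A = 22
B = 24^20 mod 31  (bits of 20 = 10100)
  bit 0 = 1: r = r^2 * 24 mod 31 = 1^2 * 24 = 1*24 = 24
  bit 1 = 0: r = r^2 mod 31 = 24^2 = 18
  bit 2 = 1: r = r^2 * 24 mod 31 = 18^2 * 24 = 14*24 = 26
  bit 3 = 0: r = r^2 mod 31 = 26^2 = 25
  bit 4 = 0: r = r^2 mod 31 = 25^2 = 5
  -> B = 5
s = B^a = 5^29 mod 31  (bits of 29 = 11101)
  bit 0 = 1: r = r^2 * 5 mod 31 = 1^2 * 5 = 1*5 = 5
  bit 1 = 1: r = r^2 * 5 mod 31 = 5^2 * 5 = 25*5 = 1
  bit 2 = 1: r = r^2 * 5 mod 31 = 1^2 * 5 = 1*5 = 5
  bit 3 = 0: r = r^2 mod 31 = 5^2 = 25
  bit 4 = 1: r = r^2 * 5 mod 31 = 25^2 * 5 = 5*5 = 25
  -> s = B^a = 25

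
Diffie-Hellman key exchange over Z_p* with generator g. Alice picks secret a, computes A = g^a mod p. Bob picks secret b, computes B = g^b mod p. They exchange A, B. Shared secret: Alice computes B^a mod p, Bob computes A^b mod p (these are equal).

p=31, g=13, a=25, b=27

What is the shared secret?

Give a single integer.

Answer: 30

Derivation:
A = 13^25 mod 31  (bits of 25 = 11001)
  bit 0 = 1: r = r^2 * 13 mod 31 = 1^2 * 13 = 1*13 = 13
  bit 1 = 1: r = r^2 * 13 mod 31 = 13^2 * 13 = 14*13 = 27
  bit 2 = 0: r = r^2 mod 31 = 27^2 = 16
  bit 3 = 0: r = r^2 mod 31 = 16^2 = 8
  bit 4 = 1: r = r^2 * 13 mod 31 = 8^2 * 13 = 2*13 = 26
  -> A = 26
B = 13^27 mod 31  (bits of 27 = 11011)
  bit 0 = 1: r = r^2 * 13 mod 31 = 1^2 * 13 = 1*13 = 13
  bit 1 = 1: r = r^2 * 13 mod 31 = 13^2 * 13 = 14*13 = 27
  bit 2 = 0: r = r^2 mod 31 = 27^2 = 16
  bit 3 = 1: r = r^2 * 13 mod 31 = 16^2 * 13 = 8*13 = 11
  bit 4 = 1: r = r^2 * 13 mod 31 = 11^2 * 13 = 28*13 = 23
  -> B = 23
s = B^a = 23^25 mod 31  (bits of 25 = 11001)
  bit 0 = 1: r = r^2 * 23 mod 31 = 1^2 * 23 = 1*23 = 23
  bit 1 = 1: r = r^2 * 23 mod 31 = 23^2 * 23 = 2*23 = 15
  bit 2 = 0: r = r^2 mod 31 = 15^2 = 8
  bit 3 = 0: r = r^2 mod 31 = 8^2 = 2
  bit 4 = 1: r = r^2 * 23 mod 31 = 2^2 * 23 = 4*23 = 30
  -> s = B^a = 30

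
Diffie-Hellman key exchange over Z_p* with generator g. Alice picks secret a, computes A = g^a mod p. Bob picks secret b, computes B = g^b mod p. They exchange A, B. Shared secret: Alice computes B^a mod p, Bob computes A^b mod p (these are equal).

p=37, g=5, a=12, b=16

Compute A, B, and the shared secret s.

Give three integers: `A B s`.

Answer: 10 34 10

Derivation:
A = 5^12 mod 37  (bits of 12 = 1100)
  bit 0 = 1: r = r^2 * 5 mod 37 = 1^2 * 5 = 1*5 = 5
  bit 1 = 1: r = r^2 * 5 mod 37 = 5^2 * 5 = 25*5 = 14
  bit 2 = 0: r = r^2 mod 37 = 14^2 = 11
  bit 3 = 0: r = r^2 mod 37 = 11^2 = 10
  -> A = 10
B = 5^16 mod 37  (bits of 16 = 10000)
  bit 0 = 1: r = r^2 * 5 mod 37 = 1^2 * 5 = 1*5 = 5
  bit 1 = 0: r = r^2 mod 37 = 5^2 = 25
  bit 2 = 0: r = r^2 mod 37 = 25^2 = 33
  bit 3 = 0: r = r^2 mod 37 = 33^2 = 16
  bit 4 = 0: r = r^2 mod 37 = 16^2 = 34
  -> B = 34
s = B^a = 34^12 mod 37  (bits of 12 = 1100)
  bit 0 = 1: r = r^2 * 34 mod 37 = 1^2 * 34 = 1*34 = 34
  bit 1 = 1: r = r^2 * 34 mod 37 = 34^2 * 34 = 9*34 = 10
  bit 2 = 0: r = r^2 mod 37 = 10^2 = 26
  bit 3 = 0: r = r^2 mod 37 = 26^2 = 10
  -> s = B^a = 10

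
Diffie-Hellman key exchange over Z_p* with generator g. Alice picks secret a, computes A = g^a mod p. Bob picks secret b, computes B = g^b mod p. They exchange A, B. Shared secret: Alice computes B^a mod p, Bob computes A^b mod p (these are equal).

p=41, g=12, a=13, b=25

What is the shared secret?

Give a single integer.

Answer: 3

Derivation:
A = 12^13 mod 41  (bits of 13 = 1101)
  bit 0 = 1: r = r^2 * 12 mod 41 = 1^2 * 12 = 1*12 = 12
  bit 1 = 1: r = r^2 * 12 mod 41 = 12^2 * 12 = 21*12 = 6
  bit 2 = 0: r = r^2 mod 41 = 6^2 = 36
  bit 3 = 1: r = r^2 * 12 mod 41 = 36^2 * 12 = 25*12 = 13
  -> A = 13
B = 12^25 mod 41  (bits of 25 = 11001)
  bit 0 = 1: r = r^2 * 12 mod 41 = 1^2 * 12 = 1*12 = 12
  bit 1 = 1: r = r^2 * 12 mod 41 = 12^2 * 12 = 21*12 = 6
  bit 2 = 0: r = r^2 mod 41 = 6^2 = 36
  bit 3 = 0: r = r^2 mod 41 = 36^2 = 25
  bit 4 = 1: r = r^2 * 12 mod 41 = 25^2 * 12 = 10*12 = 38
  -> B = 38
s = B^a = 38^13 mod 41  (bits of 13 = 1101)
  bit 0 = 1: r = r^2 * 38 mod 41 = 1^2 * 38 = 1*38 = 38
  bit 1 = 1: r = r^2 * 38 mod 41 = 38^2 * 38 = 9*38 = 14
  bit 2 = 0: r = r^2 mod 41 = 14^2 = 32
  bit 3 = 1: r = r^2 * 38 mod 41 = 32^2 * 38 = 40*38 = 3
  -> s = B^a = 3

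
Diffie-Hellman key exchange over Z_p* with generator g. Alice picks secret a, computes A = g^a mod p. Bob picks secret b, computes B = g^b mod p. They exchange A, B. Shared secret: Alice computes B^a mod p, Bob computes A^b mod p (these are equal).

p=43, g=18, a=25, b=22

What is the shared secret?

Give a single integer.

A = 18^25 mod 43  (bits of 25 = 11001)
  bit 0 = 1: r = r^2 * 18 mod 43 = 1^2 * 18 = 1*18 = 18
  bit 1 = 1: r = r^2 * 18 mod 43 = 18^2 * 18 = 23*18 = 27
  bit 2 = 0: r = r^2 mod 43 = 27^2 = 41
  bit 3 = 0: r = r^2 mod 43 = 41^2 = 4
  bit 4 = 1: r = r^2 * 18 mod 43 = 4^2 * 18 = 16*18 = 30
  -> A = 30
B = 18^22 mod 43  (bits of 22 = 10110)
  bit 0 = 1: r = r^2 * 18 mod 43 = 1^2 * 18 = 1*18 = 18
  bit 1 = 0: r = r^2 mod 43 = 18^2 = 23
  bit 2 = 1: r = r^2 * 18 mod 43 = 23^2 * 18 = 13*18 = 19
  bit 3 = 1: r = r^2 * 18 mod 43 = 19^2 * 18 = 17*18 = 5
  bit 4 = 0: r = r^2 mod 43 = 5^2 = 25
  -> B = 25
s = B^a = 25^25 mod 43  (bits of 25 = 11001)
  bit 0 = 1: r = r^2 * 25 mod 43 = 1^2 * 25 = 1*25 = 25
  bit 1 = 1: r = r^2 * 25 mod 43 = 25^2 * 25 = 23*25 = 16
  bit 2 = 0: r = r^2 mod 43 = 16^2 = 41
  bit 3 = 0: r = r^2 mod 43 = 41^2 = 4
  bit 4 = 1: r = r^2 * 25 mod 43 = 4^2 * 25 = 16*25 = 13
  -> s = B^a = 13

Answer: 13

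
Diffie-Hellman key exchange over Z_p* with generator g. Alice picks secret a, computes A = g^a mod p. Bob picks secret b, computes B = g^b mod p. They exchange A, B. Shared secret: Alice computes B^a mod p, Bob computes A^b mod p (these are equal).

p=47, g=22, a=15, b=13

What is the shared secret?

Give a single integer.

Answer: 19

Derivation:
A = 22^15 mod 47  (bits of 15 = 1111)
  bit 0 = 1: r = r^2 * 22 mod 47 = 1^2 * 22 = 1*22 = 22
  bit 1 = 1: r = r^2 * 22 mod 47 = 22^2 * 22 = 14*22 = 26
  bit 2 = 1: r = r^2 * 22 mod 47 = 26^2 * 22 = 18*22 = 20
  bit 3 = 1: r = r^2 * 22 mod 47 = 20^2 * 22 = 24*22 = 11
  -> A = 11
B = 22^13 mod 47  (bits of 13 = 1101)
  bit 0 = 1: r = r^2 * 22 mod 47 = 1^2 * 22 = 1*22 = 22
  bit 1 = 1: r = r^2 * 22 mod 47 = 22^2 * 22 = 14*22 = 26
  bit 2 = 0: r = r^2 mod 47 = 26^2 = 18
  bit 3 = 1: r = r^2 * 22 mod 47 = 18^2 * 22 = 42*22 = 31
  -> B = 31
s = B^a = 31^15 mod 47  (bits of 15 = 1111)
  bit 0 = 1: r = r^2 * 31 mod 47 = 1^2 * 31 = 1*31 = 31
  bit 1 = 1: r = r^2 * 31 mod 47 = 31^2 * 31 = 21*31 = 40
  bit 2 = 1: r = r^2 * 31 mod 47 = 40^2 * 31 = 2*31 = 15
  bit 3 = 1: r = r^2 * 31 mod 47 = 15^2 * 31 = 37*31 = 19
  -> s = B^a = 19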